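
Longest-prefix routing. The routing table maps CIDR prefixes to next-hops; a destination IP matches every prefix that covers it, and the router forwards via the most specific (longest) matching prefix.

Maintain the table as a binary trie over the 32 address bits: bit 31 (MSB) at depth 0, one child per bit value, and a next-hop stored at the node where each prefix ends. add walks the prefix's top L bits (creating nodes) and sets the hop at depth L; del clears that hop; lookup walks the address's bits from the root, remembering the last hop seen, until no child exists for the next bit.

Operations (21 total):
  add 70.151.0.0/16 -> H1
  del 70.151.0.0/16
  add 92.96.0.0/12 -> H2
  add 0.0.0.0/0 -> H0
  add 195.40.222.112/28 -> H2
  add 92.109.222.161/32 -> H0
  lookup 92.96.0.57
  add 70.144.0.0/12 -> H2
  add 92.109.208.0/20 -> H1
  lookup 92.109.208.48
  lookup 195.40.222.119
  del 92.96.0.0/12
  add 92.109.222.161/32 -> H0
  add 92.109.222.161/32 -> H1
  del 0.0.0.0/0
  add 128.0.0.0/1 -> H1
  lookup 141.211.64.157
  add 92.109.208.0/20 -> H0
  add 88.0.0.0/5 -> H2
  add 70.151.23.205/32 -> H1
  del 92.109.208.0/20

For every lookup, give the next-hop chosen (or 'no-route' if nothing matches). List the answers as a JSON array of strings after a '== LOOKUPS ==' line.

Process each operation:
  + 70.151.0.0/16 (H1) depth=16
  del 70.151.0.0/16 (clear depth 16)
  + 92.96.0.0/12 (H2) depth=12
  + 0.0.0.0/0 (H0) depth=0
  + 195.40.222.112/28 (H2) depth=28
  + 92.109.222.161/32 (H0) depth=32
  ? 92.96.0.57  path d0:H0→d1:-→d2:-→d3:-→d4:-→d5:-→d6:-→d7:-→d8:-→d9:-→d10:-→d11:-→d12:H2  best=H2
  + 70.144.0.0/12 (H2) depth=12
  + 92.109.208.0/20 (H1) depth=20
  ? 92.109.208.48  path d0:H0→d1:-→d2:-→d3:-→d4:-→d5:-→d6:-→d7:-→d8:-→d9:-→d10:-→d11:-→d12:H2→d13:-→d14:-→d15:-→d16:-→d17:-→d18:-→d19:-→d20:H1  best=H1
  ? 195.40.222.119  path d0:H0→d1:-→d2:-→d3:-→d4:-→d5:-→d6:-→d7:-→d8:-→d9:-→d10:-→d11:-→d12:-→d13:-→d14:-→d15:-→d16:-→d17:-→d18:-→d19:-→d20:-→d21:-→d22:-→d23:-→d24:-→d25:-→d26:-→d27:-→d28:H2  best=H2
  del 92.96.0.0/12 (clear depth 12)
  + 92.109.222.161/32 (H0) depth=32
  + 92.109.222.161/32 (H1) depth=32
  del 0.0.0.0/0 (clear depth 0)
  + 128.0.0.0/1 (H1) depth=1
  ? 141.211.64.157  path d0:-→d1:H1  best=H1
  + 92.109.208.0/20 (H0) depth=20
  + 88.0.0.0/5 (H2) depth=5
  + 70.151.23.205/32 (H1) depth=32
  del 92.109.208.0/20 (clear depth 20)

== LOOKUPS ==
["H2","H1","H2","H1"]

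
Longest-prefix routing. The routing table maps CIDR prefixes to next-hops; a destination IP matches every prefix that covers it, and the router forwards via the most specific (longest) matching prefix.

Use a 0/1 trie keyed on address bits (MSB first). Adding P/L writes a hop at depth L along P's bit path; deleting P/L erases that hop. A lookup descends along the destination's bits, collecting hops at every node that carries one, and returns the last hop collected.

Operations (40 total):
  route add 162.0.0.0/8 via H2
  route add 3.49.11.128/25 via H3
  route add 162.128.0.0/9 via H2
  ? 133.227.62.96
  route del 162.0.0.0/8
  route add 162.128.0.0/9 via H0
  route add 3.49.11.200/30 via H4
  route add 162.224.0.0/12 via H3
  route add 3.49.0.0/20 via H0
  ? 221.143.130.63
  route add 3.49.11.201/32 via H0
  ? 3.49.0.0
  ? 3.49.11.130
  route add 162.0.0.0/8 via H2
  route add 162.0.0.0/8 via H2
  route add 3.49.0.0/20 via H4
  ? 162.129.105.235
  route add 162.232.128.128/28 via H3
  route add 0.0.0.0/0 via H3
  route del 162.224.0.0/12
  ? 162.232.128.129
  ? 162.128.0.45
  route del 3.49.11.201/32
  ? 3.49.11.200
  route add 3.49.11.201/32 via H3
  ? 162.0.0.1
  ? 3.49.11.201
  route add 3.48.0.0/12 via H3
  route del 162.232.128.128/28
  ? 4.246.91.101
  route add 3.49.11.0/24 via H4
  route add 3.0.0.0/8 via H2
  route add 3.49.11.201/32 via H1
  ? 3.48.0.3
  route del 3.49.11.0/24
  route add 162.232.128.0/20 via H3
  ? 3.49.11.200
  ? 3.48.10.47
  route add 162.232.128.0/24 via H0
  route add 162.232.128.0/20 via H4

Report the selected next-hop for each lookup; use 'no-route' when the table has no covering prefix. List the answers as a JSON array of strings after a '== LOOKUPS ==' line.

Trace:
  add 162.0.0.0/8 -> H2 at depth 8
  add 3.49.11.128/25 -> H3 at depth 25
  add 162.128.0.0/9 -> H2 at depth 9
  lookup 133.227.62.96: bits 10 walk d0:-→d1:-→d2:- -> no-route
  - 162.0.0.0/8 clear@8
  add 162.128.0.0/9 -> H0 at depth 9
  add 3.49.11.200/30 -> H4 at depth 30
  add 162.224.0.0/12 -> H3 at depth 12
  add 3.49.0.0/20 -> H0 at depth 20
  lookup 221.143.130.63: bits 1 walk d0:-→d1:- -> no-route
  add 3.49.11.201/32 -> H0 at depth 32
  lookup 3.49.0.0: bits 00000011001100010000 walk d0:-→d1:-→d2:-→d3:-→d4:-→d5:-→d6:-→d7:-→d8:-→d9:-→d10:-→d11:-→d12:-→d13:-→d14:-→d15:-→d16:-→d17:-→d18:-→d19:-→d20:H0 -> H0
  lookup 3.49.11.130: bits 0000001100110001000010111 walk d0:-→d1:-→d2:-→d3:-→d4:-→d5:-→d6:-→d7:-→d8:-→d9:-→d10:-→d11:-→d12:-→d13:-→d14:-→d15:-→d16:-→d17:-→d18:-→d19:-→d20:H0→d21:-→d22:-→d23:-→d24:-→d25:H3 -> H3
  add 162.0.0.0/8 -> H2 at depth 8
  add 162.0.0.0/8 -> H2 at depth 8
  add 3.49.0.0/20 -> H4 at depth 20
  lookup 162.129.105.235: bits 101000101 walk d0:-→d1:-→d2:-→d3:-→d4:-→d5:-→d6:-→d7:-→d8:H2→d9:H0 -> H0
  add 162.232.128.128/28 -> H3 at depth 28
  add 0.0.0.0/0 -> H3 at depth 0
  - 162.224.0.0/12 clear@12
  lookup 162.232.128.129: bits 1010001011101000100000001000 walk d0:H3→d1:-→d2:-→d3:-→d4:-→d5:-→d6:-→d7:-→d8:H2→d9:H0→d10:-→d11:-→d12:-→d13:-→d14:-→d15:-→d16:-→d17:-→d18:-→d19:-→d20:-→d21:-→d22:-→d23:-→d24:-→d25:-→d26:-→d27:-→d28:H3 -> H3
  lookup 162.128.0.45: bits 101000101 walk d0:H3→d1:-→d2:-→d3:-→d4:-→d5:-→d6:-→d7:-→d8:H2→d9:H0 -> H0
  - 3.49.11.201/32 clear@32
  lookup 3.49.11.200: bits 0000001100110001000010111100100 walk d0:H3→d1:-→d2:-→d3:-→d4:-→d5:-→d6:-→d7:-→d8:-→d9:-→d10:-→d11:-→d12:-→d13:-→d14:-→d15:-→d16:-→d17:-→d18:-→d19:-→d20:H4→d21:-→d22:-→d23:-→d24:-→d25:H3→d26:-→d27:-→d28:-→d29:-→d30:H4→d31:- -> H4
  add 3.49.11.201/32 -> H3 at depth 32
  lookup 162.0.0.1: bits 10100010 walk d0:H3→d1:-→d2:-→d3:-→d4:-→d5:-→d6:-→d7:-→d8:H2 -> H2
  lookup 3.49.11.201: bits 00000011001100010000101111001001 walk d0:H3→d1:-→d2:-→d3:-→d4:-→d5:-→d6:-→d7:-→d8:-→d9:-→d10:-→d11:-→d12:-→d13:-→d14:-→d15:-→d16:-→d17:-→d18:-→d19:-→d20:H4→d21:-→d22:-→d23:-→d24:-→d25:H3→d26:-→d27:-→d28:-→d29:-→d30:H4→d31:-→d32:H3 -> H3
  add 3.48.0.0/12 -> H3 at depth 12
  - 162.232.128.128/28 clear@28
  lookup 4.246.91.101: bits 00000 walk d0:H3→d1:-→d2:-→d3:-→d4:-→d5:- -> H3
  add 3.49.11.0/24 -> H4 at depth 24
  add 3.0.0.0/8 -> H2 at depth 8
  add 3.49.11.201/32 -> H1 at depth 32
  lookup 3.48.0.3: bits 000000110011000 walk d0:H3→d1:-→d2:-→d3:-→d4:-→d5:-→d6:-→d7:-→d8:H2→d9:-→d10:-→d11:-→d12:H3→d13:-→d14:-→d15:- -> H3
  - 3.49.11.0/24 clear@24
  add 162.232.128.0/20 -> H3 at depth 20
  lookup 3.49.11.200: bits 0000001100110001000010111100100 walk d0:H3→d1:-→d2:-→d3:-→d4:-→d5:-→d6:-→d7:-→d8:H2→d9:-→d10:-→d11:-→d12:H3→d13:-→d14:-→d15:-→d16:-→d17:-→d18:-→d19:-→d20:H4→d21:-→d22:-→d23:-→d24:-→d25:H3→d26:-→d27:-→d28:-→d29:-→d30:H4→d31:- -> H4
  lookup 3.48.10.47: bits 000000110011000 walk d0:H3→d1:-→d2:-→d3:-→d4:-→d5:-→d6:-→d7:-→d8:H2→d9:-→d10:-→d11:-→d12:H3→d13:-→d14:-→d15:- -> H3
  add 162.232.128.0/24 -> H0 at depth 24
  add 162.232.128.0/20 -> H4 at depth 20

== LOOKUPS ==
["no-route","no-route","H0","H3","H0","H3","H0","H4","H2","H3","H3","H3","H4","H3"]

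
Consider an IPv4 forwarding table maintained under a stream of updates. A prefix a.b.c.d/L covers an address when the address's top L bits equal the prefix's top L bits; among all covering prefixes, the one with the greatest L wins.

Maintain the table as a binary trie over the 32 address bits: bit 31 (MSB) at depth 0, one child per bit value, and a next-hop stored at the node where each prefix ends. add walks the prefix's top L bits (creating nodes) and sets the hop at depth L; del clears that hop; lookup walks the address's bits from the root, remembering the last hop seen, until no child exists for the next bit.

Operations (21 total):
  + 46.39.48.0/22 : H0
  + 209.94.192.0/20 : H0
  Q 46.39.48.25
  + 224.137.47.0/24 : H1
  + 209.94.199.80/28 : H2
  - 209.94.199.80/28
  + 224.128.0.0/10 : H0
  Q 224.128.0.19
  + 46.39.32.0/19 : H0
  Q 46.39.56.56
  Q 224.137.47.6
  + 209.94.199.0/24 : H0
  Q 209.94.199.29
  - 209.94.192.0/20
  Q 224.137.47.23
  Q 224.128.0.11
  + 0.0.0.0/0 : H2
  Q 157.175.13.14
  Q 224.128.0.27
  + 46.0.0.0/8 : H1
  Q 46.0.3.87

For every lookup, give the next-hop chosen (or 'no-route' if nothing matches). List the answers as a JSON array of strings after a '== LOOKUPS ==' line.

Trace:
  + 46.39.48.0/22 (H0) depth=22
  + 209.94.192.0/20 (H0) depth=20
  Q 46.39.48.25: descend 0010111000100111001100 ; hops seen [H0] ; pick H0
  + 224.137.47.0/24 (H1) depth=24
  + 209.94.199.80/28 (H2) depth=28
  - 209.94.199.80/28 clear@28
  + 224.128.0.0/10 (H0) depth=10
  Q 224.128.0.19: descend 111000001000 ; hops seen [H0] ; pick H0
  + 46.39.32.0/19 (H0) depth=19
  Q 46.39.56.56: descend 00101110001001110011 ; hops seen [H0] ; pick H0
  Q 224.137.47.6: descend 111000001000100100101111 ; hops seen [H0,H1] ; pick H1
  + 209.94.199.0/24 (H0) depth=24
  Q 209.94.199.29: descend 1101000101011110110001110 ; hops seen [H0,H0] ; pick H0
  - 209.94.192.0/20 clear@20
  Q 224.137.47.23: descend 111000001000100100101111 ; hops seen [H0,H1] ; pick H1
  Q 224.128.0.11: descend 111000001000 ; hops seen [H0] ; pick H0
  + 0.0.0.0/0 (H2) depth=0
  Q 157.175.13.14: descend 1 ; hops seen [H2] ; pick H2
  Q 224.128.0.27: descend 111000001000 ; hops seen [H2,H0] ; pick H0
  + 46.0.0.0/8 (H1) depth=8
  Q 46.0.3.87: descend 0010111000 ; hops seen [H2,H1] ; pick H1

== LOOKUPS ==
["H0","H0","H0","H1","H0","H1","H0","H2","H0","H1"]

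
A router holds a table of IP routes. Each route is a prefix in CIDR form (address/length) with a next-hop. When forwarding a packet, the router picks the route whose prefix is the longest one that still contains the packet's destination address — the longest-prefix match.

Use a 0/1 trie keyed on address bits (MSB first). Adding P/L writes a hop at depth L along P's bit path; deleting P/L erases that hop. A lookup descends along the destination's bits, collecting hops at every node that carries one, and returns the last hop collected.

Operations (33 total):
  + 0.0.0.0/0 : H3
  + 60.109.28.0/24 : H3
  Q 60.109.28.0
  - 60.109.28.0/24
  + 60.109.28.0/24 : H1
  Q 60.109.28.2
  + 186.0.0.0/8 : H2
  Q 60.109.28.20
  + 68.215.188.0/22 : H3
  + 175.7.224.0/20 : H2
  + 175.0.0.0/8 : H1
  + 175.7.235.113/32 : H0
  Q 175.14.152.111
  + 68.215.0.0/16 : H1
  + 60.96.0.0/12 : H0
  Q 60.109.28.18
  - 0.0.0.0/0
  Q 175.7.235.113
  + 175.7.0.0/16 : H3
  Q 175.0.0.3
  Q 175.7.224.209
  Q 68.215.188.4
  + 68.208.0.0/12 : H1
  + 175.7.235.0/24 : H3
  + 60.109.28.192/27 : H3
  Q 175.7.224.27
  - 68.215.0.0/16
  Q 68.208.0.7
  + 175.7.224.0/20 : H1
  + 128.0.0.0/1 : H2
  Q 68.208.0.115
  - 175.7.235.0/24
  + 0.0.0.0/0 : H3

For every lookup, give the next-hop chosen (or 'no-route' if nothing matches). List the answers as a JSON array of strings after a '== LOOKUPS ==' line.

Trace:
  + 0.0.0.0/0 (H3) depth=0
  + 60.109.28.0/24 (H3) depth=24
  lookup 60.109.28.0: bits 001111000110110100011100 walk d0:H3→d1:-→d2:-→d3:-→d4:-→d5:-→d6:-→d7:-→d8:-→d9:-→d10:-→d11:-→d12:-→d13:-→d14:-→d15:-→d16:-→d17:-→d18:-→d19:-→d20:-→d21:-→d22:-→d23:-→d24:H3 -> H3
  del 60.109.28.0/24 (clear depth 24)
  + 60.109.28.0/24 (H1) depth=24
  lookup 60.109.28.2: bits 001111000110110100011100 walk d0:H3→d1:-→d2:-→d3:-→d4:-→d5:-→d6:-→d7:-→d8:-→d9:-→d10:-→d11:-→d12:-→d13:-→d14:-→d15:-→d16:-→d17:-→d18:-→d19:-→d20:-→d21:-→d22:-→d23:-→d24:H1 -> H1
  + 186.0.0.0/8 (H2) depth=8
  lookup 60.109.28.20: bits 001111000110110100011100 walk d0:H3→d1:-→d2:-→d3:-→d4:-→d5:-→d6:-→d7:-→d8:-→d9:-→d10:-→d11:-→d12:-→d13:-→d14:-→d15:-→d16:-→d17:-→d18:-→d19:-→d20:-→d21:-→d22:-→d23:-→d24:H1 -> H1
  + 68.215.188.0/22 (H3) depth=22
  + 175.7.224.0/20 (H2) depth=20
  + 175.0.0.0/8 (H1) depth=8
  + 175.7.235.113/32 (H0) depth=32
  lookup 175.14.152.111: bits 101011110000 walk d0:H3→d1:-→d2:-→d3:-→d4:-→d5:-→d6:-→d7:-→d8:H1→d9:-→d10:-→d11:-→d12:- -> H1
  + 68.215.0.0/16 (H1) depth=16
  + 60.96.0.0/12 (H0) depth=12
  lookup 60.109.28.18: bits 001111000110110100011100 walk d0:H3→d1:-→d2:-→d3:-→d4:-→d5:-→d6:-→d7:-→d8:-→d9:-→d10:-→d11:-→d12:H0→d13:-→d14:-→d15:-→d16:-→d17:-→d18:-→d19:-→d20:-→d21:-→d22:-→d23:-→d24:H1 -> H1
  del 0.0.0.0/0 (clear depth 0)
  lookup 175.7.235.113: bits 10101111000001111110101101110001 walk d0:-→d1:-→d2:-→d3:-→d4:-→d5:-→d6:-→d7:-→d8:H1→d9:-→d10:-→d11:-→d12:-→d13:-→d14:-→d15:-→d16:-→d17:-→d18:-→d19:-→d20:H2→d21:-→d22:-→d23:-→d24:-→d25:-→d26:-→d27:-→d28:-→d29:-→d30:-→d31:-→d32:H0 -> H0
  + 175.7.0.0/16 (H3) depth=16
  lookup 175.0.0.3: bits 1010111100000 walk d0:-→d1:-→d2:-→d3:-→d4:-→d5:-→d6:-→d7:-→d8:H1→d9:-→d10:-→d11:-→d12:-→d13:- -> H1
  lookup 175.7.224.209: bits 10101111000001111110 walk d0:-→d1:-→d2:-→d3:-→d4:-→d5:-→d6:-→d7:-→d8:H1→d9:-→d10:-→d11:-→d12:-→d13:-→d14:-→d15:-→d16:H3→d17:-→d18:-→d19:-→d20:H2 -> H2
  lookup 68.215.188.4: bits 0100010011010111101111 walk d0:-→d1:-→d2:-→d3:-→d4:-→d5:-→d6:-→d7:-→d8:-→d9:-→d10:-→d11:-→d12:-→d13:-→d14:-→d15:-→d16:H1→d17:-→d18:-→d19:-→d20:-→d21:-→d22:H3 -> H3
  + 68.208.0.0/12 (H1) depth=12
  + 175.7.235.0/24 (H3) depth=24
  + 60.109.28.192/27 (H3) depth=27
  lookup 175.7.224.27: bits 10101111000001111110 walk d0:-→d1:-→d2:-→d3:-→d4:-→d5:-→d6:-→d7:-→d8:H1→d9:-→d10:-→d11:-→d12:-→d13:-→d14:-→d15:-→d16:H3→d17:-→d18:-→d19:-→d20:H2 -> H2
  del 68.215.0.0/16 (clear depth 16)
  lookup 68.208.0.7: bits 0100010011010 walk d0:-→d1:-→d2:-→d3:-→d4:-→d5:-→d6:-→d7:-→d8:-→d9:-→d10:-→d11:-→d12:H1→d13:- -> H1
  + 175.7.224.0/20 (H1) depth=20
  + 128.0.0.0/1 (H2) depth=1
  lookup 68.208.0.115: bits 0100010011010 walk d0:-→d1:-→d2:-→d3:-→d4:-→d5:-→d6:-→d7:-→d8:-→d9:-→d10:-→d11:-→d12:H1→d13:- -> H1
  del 175.7.235.0/24 (clear depth 24)
  + 0.0.0.0/0 (H3) depth=0

== LOOKUPS ==
["H3","H1","H1","H1","H1","H0","H1","H2","H3","H2","H1","H1"]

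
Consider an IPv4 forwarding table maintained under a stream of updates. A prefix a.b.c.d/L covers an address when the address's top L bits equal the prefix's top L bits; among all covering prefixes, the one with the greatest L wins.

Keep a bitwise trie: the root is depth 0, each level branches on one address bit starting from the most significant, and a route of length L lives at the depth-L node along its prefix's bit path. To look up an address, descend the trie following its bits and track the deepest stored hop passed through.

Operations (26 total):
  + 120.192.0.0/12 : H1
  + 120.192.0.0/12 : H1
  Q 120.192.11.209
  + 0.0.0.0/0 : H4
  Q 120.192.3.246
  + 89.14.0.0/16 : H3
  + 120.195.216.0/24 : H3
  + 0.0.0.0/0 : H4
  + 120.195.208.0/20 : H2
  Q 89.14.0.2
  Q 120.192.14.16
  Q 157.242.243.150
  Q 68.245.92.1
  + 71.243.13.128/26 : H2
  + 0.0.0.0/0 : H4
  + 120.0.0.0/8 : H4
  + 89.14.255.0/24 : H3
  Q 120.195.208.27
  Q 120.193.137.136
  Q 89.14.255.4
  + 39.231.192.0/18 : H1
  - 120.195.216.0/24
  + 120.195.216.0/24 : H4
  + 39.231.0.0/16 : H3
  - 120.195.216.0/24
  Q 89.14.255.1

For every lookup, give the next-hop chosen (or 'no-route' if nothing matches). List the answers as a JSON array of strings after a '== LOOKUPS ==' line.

Trace:
  add 120.192.0.0/12 -> H1 at depth 12
  add 120.192.0.0/12 -> H1 at depth 12
  ? 120.192.11.209  path d0:-→d1:-→d2:-→d3:-→d4:-→d5:-→d6:-→d7:-→d8:-→d9:-→d10:-→d11:-→d12:H1  best=H1
  add 0.0.0.0/0 -> H4 at depth 0
  ? 120.192.3.246  path d0:H4→d1:-→d2:-→d3:-→d4:-→d5:-→d6:-→d7:-→d8:-→d9:-→d10:-→d11:-→d12:H1  best=H1
  add 89.14.0.0/16 -> H3 at depth 16
  add 120.195.216.0/24 -> H3 at depth 24
  add 0.0.0.0/0 -> H4 at depth 0
  add 120.195.208.0/20 -> H2 at depth 20
  ? 89.14.0.2  path d0:H4→d1:-→d2:-→d3:-→d4:-→d5:-→d6:-→d7:-→d8:-→d9:-→d10:-→d11:-→d12:-→d13:-→d14:-→d15:-→d16:H3  best=H3
  ? 120.192.14.16  path d0:H4→d1:-→d2:-→d3:-→d4:-→d5:-→d6:-→d7:-→d8:-→d9:-→d10:-→d11:-→d12:H1→d13:-→d14:-  best=H1
  ? 157.242.243.150  path d0:H4  best=H4
  ? 68.245.92.1  path d0:H4→d1:-→d2:-→d3:-  best=H4
  add 71.243.13.128/26 -> H2 at depth 26
  add 0.0.0.0/0 -> H4 at depth 0
  add 120.0.0.0/8 -> H4 at depth 8
  add 89.14.255.0/24 -> H3 at depth 24
  ? 120.195.208.27  path d0:H4→d1:-→d2:-→d3:-→d4:-→d5:-→d6:-→d7:-→d8:H4→d9:-→d10:-→d11:-→d12:H1→d13:-→d14:-→d15:-→d16:-→d17:-→d18:-→d19:-→d20:H2  best=H2
  ? 120.193.137.136  path d0:H4→d1:-→d2:-→d3:-→d4:-→d5:-→d6:-→d7:-→d8:H4→d9:-→d10:-→d11:-→d12:H1→d13:-→d14:-  best=H1
  ? 89.14.255.4  path d0:H4→d1:-→d2:-→d3:-→d4:-→d5:-→d6:-→d7:-→d8:-→d9:-→d10:-→d11:-→d12:-→d13:-→d14:-→d15:-→d16:H3→d17:-→d18:-→d19:-→d20:-→d21:-→d22:-→d23:-→d24:H3  best=H3
  add 39.231.192.0/18 -> H1 at depth 18
  - 120.195.216.0/24 clear@24
  add 120.195.216.0/24 -> H4 at depth 24
  add 39.231.0.0/16 -> H3 at depth 16
  - 120.195.216.0/24 clear@24
  ? 89.14.255.1  path d0:H4→d1:-→d2:-→d3:-→d4:-→d5:-→d6:-→d7:-→d8:-→d9:-→d10:-→d11:-→d12:-→d13:-→d14:-→d15:-→d16:H3→d17:-→d18:-→d19:-→d20:-→d21:-→d22:-→d23:-→d24:H3  best=H3

== LOOKUPS ==
["H1","H1","H3","H1","H4","H4","H2","H1","H3","H3"]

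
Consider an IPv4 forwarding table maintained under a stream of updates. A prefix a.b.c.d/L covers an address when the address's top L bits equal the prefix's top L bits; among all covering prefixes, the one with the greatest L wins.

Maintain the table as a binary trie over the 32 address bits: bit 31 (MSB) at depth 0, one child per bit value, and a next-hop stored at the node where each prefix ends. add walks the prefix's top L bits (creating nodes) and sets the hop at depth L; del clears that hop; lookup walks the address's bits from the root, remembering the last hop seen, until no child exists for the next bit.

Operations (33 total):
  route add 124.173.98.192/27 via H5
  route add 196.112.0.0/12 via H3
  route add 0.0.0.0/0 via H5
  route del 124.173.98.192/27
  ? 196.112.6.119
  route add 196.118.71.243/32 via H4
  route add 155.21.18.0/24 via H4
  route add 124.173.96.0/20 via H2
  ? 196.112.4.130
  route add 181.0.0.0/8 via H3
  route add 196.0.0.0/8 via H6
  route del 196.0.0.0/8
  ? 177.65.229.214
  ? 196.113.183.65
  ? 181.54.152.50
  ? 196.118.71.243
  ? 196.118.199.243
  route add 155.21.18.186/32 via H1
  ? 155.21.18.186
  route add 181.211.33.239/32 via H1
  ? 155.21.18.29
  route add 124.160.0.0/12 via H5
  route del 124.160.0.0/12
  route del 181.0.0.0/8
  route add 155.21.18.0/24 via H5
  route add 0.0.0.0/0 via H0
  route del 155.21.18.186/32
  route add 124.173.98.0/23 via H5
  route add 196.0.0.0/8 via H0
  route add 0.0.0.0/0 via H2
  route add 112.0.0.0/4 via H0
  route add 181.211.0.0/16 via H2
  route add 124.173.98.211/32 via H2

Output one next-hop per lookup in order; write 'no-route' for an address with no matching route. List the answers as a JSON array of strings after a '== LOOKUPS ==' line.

Apply in order:
  + 124.173.98.192/27 (H5) depth=27
  + 196.112.0.0/12 (H3) depth=12
  + 0.0.0.0/0 (H5) depth=0
  del 124.173.98.192/27 (clear depth 27)
  Q 196.112.6.119: descend 110001000111 ; hops seen [H5,H3] ; pick H3
  + 196.118.71.243/32 (H4) depth=32
  + 155.21.18.0/24 (H4) depth=24
  + 124.173.96.0/20 (H2) depth=20
  Q 196.112.4.130: descend 1100010001110 ; hops seen [H5,H3] ; pick H3
  + 181.0.0.0/8 (H3) depth=8
  + 196.0.0.0/8 (H6) depth=8
  del 196.0.0.0/8 (clear depth 8)
  Q 177.65.229.214: descend 10110 ; hops seen [H5] ; pick H5
  Q 196.113.183.65: descend 1100010001110 ; hops seen [H5,H3] ; pick H3
  Q 181.54.152.50: descend 10110101 ; hops seen [H5,H3] ; pick H3
  Q 196.118.71.243: descend 11000100011101100100011111110011 ; hops seen [H5,H3,H4] ; pick H4
  Q 196.118.199.243: descend 1100010001110110 ; hops seen [H5,H3] ; pick H3
  + 155.21.18.186/32 (H1) depth=32
  Q 155.21.18.186: descend 10011011000101010001001010111010 ; hops seen [H5,H4,H1] ; pick H1
  + 181.211.33.239/32 (H1) depth=32
  Q 155.21.18.29: descend 100110110001010100010010 ; hops seen [H5,H4] ; pick H4
  + 124.160.0.0/12 (H5) depth=12
  del 124.160.0.0/12 (clear depth 12)
  del 181.0.0.0/8 (clear depth 8)
  + 155.21.18.0/24 (H5) depth=24
  + 0.0.0.0/0 (H0) depth=0
  del 155.21.18.186/32 (clear depth 32)
  + 124.173.98.0/23 (H5) depth=23
  + 196.0.0.0/8 (H0) depth=8
  + 0.0.0.0/0 (H2) depth=0
  + 112.0.0.0/4 (H0) depth=4
  + 181.211.0.0/16 (H2) depth=16
  + 124.173.98.211/32 (H2) depth=32

== LOOKUPS ==
["H3","H3","H5","H3","H3","H4","H3","H1","H4"]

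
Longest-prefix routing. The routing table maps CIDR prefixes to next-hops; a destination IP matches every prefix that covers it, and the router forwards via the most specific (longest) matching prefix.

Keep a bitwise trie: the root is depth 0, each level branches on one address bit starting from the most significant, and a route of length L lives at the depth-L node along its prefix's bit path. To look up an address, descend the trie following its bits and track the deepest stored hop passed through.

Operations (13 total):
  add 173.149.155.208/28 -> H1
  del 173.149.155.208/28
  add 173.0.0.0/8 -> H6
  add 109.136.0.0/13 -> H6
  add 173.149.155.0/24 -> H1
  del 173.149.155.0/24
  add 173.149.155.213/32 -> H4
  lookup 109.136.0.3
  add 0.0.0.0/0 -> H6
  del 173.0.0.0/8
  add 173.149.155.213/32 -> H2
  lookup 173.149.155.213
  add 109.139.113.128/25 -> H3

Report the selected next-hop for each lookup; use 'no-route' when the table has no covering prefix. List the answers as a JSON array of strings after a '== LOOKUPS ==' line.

Process each operation:
  add 173.149.155.208/28 -> H1 at depth 28
  - 173.149.155.208/28 clear@28
  add 173.0.0.0/8 -> H6 at depth 8
  add 109.136.0.0/13 -> H6 at depth 13
  add 173.149.155.0/24 -> H1 at depth 24
  - 173.149.155.0/24 clear@24
  add 173.149.155.213/32 -> H4 at depth 32
  Q 109.136.0.3: descend 0110110110001 ; hops seen [H6] ; pick H6
  add 0.0.0.0/0 -> H6 at depth 0
  - 173.0.0.0/8 clear@8
  add 173.149.155.213/32 -> H2 at depth 32
  Q 173.149.155.213: descend 10101101100101011001101111010101 ; hops seen [H6,H2] ; pick H2
  add 109.139.113.128/25 -> H3 at depth 25

== LOOKUPS ==
["H6","H2"]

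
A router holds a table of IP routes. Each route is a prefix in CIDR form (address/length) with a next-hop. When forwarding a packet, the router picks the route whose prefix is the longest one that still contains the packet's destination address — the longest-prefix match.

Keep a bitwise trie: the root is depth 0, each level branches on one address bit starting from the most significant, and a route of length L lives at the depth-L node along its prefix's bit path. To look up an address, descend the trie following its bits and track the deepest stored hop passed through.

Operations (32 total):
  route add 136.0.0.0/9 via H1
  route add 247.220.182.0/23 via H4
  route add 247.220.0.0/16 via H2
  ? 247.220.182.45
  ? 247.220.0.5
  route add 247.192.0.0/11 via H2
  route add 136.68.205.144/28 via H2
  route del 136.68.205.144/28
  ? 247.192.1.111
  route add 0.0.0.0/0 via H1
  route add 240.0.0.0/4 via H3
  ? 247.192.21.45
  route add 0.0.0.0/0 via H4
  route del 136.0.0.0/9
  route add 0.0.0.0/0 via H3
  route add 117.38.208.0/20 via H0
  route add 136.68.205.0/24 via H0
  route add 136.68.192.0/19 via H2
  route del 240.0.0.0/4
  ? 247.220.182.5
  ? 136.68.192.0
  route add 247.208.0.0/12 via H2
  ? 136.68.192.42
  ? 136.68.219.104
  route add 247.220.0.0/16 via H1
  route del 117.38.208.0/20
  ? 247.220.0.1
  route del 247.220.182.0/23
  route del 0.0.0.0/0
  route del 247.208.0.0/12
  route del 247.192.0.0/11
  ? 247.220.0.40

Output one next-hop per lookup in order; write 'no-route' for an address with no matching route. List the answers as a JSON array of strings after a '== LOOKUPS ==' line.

Trace:
  add 136.0.0.0/9 -> H1 at depth 9
  add 247.220.182.0/23 -> H4 at depth 23
  add 247.220.0.0/16 -> H2 at depth 16
  Q 247.220.182.45: descend 11110111110111001011011 ; hops seen [H2,H4] ; pick H4
  Q 247.220.0.5: descend 1111011111011100 ; hops seen [H2] ; pick H2
  add 247.192.0.0/11 -> H2 at depth 11
  add 136.68.205.144/28 -> H2 at depth 28
  del 136.68.205.144/28 (clear depth 28)
  Q 247.192.1.111: descend 11110111110 ; hops seen [H2] ; pick H2
  add 0.0.0.0/0 -> H1 at depth 0
  add 240.0.0.0/4 -> H3 at depth 4
  Q 247.192.21.45: descend 11110111110 ; hops seen [H1,H3,H2] ; pick H2
  add 0.0.0.0/0 -> H4 at depth 0
  del 136.0.0.0/9 (clear depth 9)
  add 0.0.0.0/0 -> H3 at depth 0
  add 117.38.208.0/20 -> H0 at depth 20
  add 136.68.205.0/24 -> H0 at depth 24
  add 136.68.192.0/19 -> H2 at depth 19
  del 240.0.0.0/4 (clear depth 4)
  Q 247.220.182.5: descend 11110111110111001011011 ; hops seen [H3,H2,H2,H4] ; pick H4
  Q 136.68.192.0: descend 10001000010001001100 ; hops seen [H3,H2] ; pick H2
  add 247.208.0.0/12 -> H2 at depth 12
  Q 136.68.192.42: descend 10001000010001001100 ; hops seen [H3,H2] ; pick H2
  Q 136.68.219.104: descend 1000100001000100110 ; hops seen [H3,H2] ; pick H2
  add 247.220.0.0/16 -> H1 at depth 16
  del 117.38.208.0/20 (clear depth 20)
  Q 247.220.0.1: descend 1111011111011100 ; hops seen [H3,H2,H2,H1] ; pick H1
  del 247.220.182.0/23 (clear depth 23)
  del 0.0.0.0/0 (clear depth 0)
  del 247.208.0.0/12 (clear depth 12)
  del 247.192.0.0/11 (clear depth 11)
  Q 247.220.0.40: descend 1111011111011100 ; hops seen [H1] ; pick H1

== LOOKUPS ==
["H4","H2","H2","H2","H4","H2","H2","H2","H1","H1"]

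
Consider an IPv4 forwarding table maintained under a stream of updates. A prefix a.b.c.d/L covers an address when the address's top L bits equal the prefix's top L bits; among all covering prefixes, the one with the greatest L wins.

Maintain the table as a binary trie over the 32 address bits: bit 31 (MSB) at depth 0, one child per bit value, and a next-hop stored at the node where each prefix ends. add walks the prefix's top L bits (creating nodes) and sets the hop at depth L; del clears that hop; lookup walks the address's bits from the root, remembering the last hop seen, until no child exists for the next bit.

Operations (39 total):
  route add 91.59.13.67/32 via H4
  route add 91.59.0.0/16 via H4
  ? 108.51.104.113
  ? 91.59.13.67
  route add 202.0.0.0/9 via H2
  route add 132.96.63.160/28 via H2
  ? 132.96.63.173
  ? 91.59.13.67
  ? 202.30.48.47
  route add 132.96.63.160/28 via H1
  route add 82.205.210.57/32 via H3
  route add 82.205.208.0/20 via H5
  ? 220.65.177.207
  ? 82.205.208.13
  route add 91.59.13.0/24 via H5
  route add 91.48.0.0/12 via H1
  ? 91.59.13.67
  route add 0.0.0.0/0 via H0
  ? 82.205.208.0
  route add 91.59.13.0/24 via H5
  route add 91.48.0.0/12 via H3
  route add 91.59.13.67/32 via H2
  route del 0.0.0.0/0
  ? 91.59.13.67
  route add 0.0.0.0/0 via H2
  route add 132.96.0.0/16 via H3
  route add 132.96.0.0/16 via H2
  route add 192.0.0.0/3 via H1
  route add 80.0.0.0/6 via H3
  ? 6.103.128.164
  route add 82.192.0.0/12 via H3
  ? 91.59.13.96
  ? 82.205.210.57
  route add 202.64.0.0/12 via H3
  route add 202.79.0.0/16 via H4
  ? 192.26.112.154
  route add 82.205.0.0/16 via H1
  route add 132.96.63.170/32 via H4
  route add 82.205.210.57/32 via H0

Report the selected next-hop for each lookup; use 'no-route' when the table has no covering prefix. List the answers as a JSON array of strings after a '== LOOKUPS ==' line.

Trace:
  + 91.59.13.67/32 (H4) depth=32
  + 91.59.0.0/16 (H4) depth=16
  Q 108.51.104.113: descend 01 ; hops seen [∅] ; pick no-route
  Q 91.59.13.67: descend 01011011001110110000110101000011 ; hops seen [H4,H4] ; pick H4
  + 202.0.0.0/9 (H2) depth=9
  + 132.96.63.160/28 (H2) depth=28
  Q 132.96.63.173: descend 1000010001100000001111111010 ; hops seen [H2] ; pick H2
  Q 91.59.13.67: descend 01011011001110110000110101000011 ; hops seen [H4,H4] ; pick H4
  Q 202.30.48.47: descend 110010100 ; hops seen [H2] ; pick H2
  + 132.96.63.160/28 (H1) depth=28
  + 82.205.210.57/32 (H3) depth=32
  + 82.205.208.0/20 (H5) depth=20
  Q 220.65.177.207: descend 110 ; hops seen [∅] ; pick no-route
  Q 82.205.208.13: descend 0101001011001101110100 ; hops seen [H5] ; pick H5
  + 91.59.13.0/24 (H5) depth=24
  + 91.48.0.0/12 (H1) depth=12
  Q 91.59.13.67: descend 01011011001110110000110101000011 ; hops seen [H1,H4,H5,H4] ; pick H4
  + 0.0.0.0/0 (H0) depth=0
  Q 82.205.208.0: descend 0101001011001101110100 ; hops seen [H0,H5] ; pick H5
  + 91.59.13.0/24 (H5) depth=24
  + 91.48.0.0/12 (H3) depth=12
  + 91.59.13.67/32 (H2) depth=32
  - 0.0.0.0/0 clear@0
  Q 91.59.13.67: descend 01011011001110110000110101000011 ; hops seen [H3,H4,H5,H2] ; pick H2
  + 0.0.0.0/0 (H2) depth=0
  + 132.96.0.0/16 (H3) depth=16
  + 132.96.0.0/16 (H2) depth=16
  + 192.0.0.0/3 (H1) depth=3
  + 80.0.0.0/6 (H3) depth=6
  Q 6.103.128.164: descend 0 ; hops seen [H2] ; pick H2
  + 82.192.0.0/12 (H3) depth=12
  Q 91.59.13.96: descend 01011011001110110000110101 ; hops seen [H2,H3,H4,H5] ; pick H5
  Q 82.205.210.57: descend 01010010110011011101001000111001 ; hops seen [H2,H3,H3,H5,H3] ; pick H3
  + 202.64.0.0/12 (H3) depth=12
  + 202.79.0.0/16 (H4) depth=16
  Q 192.26.112.154: descend 1100 ; hops seen [H2,H1] ; pick H1
  + 82.205.0.0/16 (H1) depth=16
  + 132.96.63.170/32 (H4) depth=32
  + 82.205.210.57/32 (H0) depth=32

== LOOKUPS ==
["no-route","H4","H2","H4","H2","no-route","H5","H4","H5","H2","H2","H5","H3","H1"]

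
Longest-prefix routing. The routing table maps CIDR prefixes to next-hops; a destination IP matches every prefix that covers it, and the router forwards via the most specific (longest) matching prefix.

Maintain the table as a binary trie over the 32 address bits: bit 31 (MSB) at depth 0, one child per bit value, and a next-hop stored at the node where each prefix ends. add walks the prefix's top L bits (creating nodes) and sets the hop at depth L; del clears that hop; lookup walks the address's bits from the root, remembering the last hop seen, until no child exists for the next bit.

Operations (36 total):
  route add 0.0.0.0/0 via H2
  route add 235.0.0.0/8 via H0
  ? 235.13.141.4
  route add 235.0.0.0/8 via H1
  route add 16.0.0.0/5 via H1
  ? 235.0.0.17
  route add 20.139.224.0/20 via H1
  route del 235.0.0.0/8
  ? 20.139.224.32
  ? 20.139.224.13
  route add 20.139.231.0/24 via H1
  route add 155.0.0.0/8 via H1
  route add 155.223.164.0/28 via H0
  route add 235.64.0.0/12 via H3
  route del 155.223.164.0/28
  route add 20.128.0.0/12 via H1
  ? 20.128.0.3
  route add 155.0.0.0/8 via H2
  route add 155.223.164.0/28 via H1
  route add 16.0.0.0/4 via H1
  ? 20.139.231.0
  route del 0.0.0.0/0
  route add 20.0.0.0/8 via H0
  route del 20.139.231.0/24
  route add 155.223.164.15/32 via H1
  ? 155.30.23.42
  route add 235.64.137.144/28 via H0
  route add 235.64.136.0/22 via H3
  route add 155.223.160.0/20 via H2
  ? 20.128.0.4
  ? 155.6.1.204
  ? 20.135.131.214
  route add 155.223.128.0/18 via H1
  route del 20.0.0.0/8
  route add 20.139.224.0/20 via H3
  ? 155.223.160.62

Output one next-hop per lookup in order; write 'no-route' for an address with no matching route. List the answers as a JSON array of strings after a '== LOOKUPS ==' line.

Apply in order:
  + 0.0.0.0/0 (H2) depth=0
  + 235.0.0.0/8 (H0) depth=8
  ? 235.13.141.4  path d0:H2→d1:-→d2:-→d3:-→d4:-→d5:-→d6:-→d7:-→d8:H0  best=H0
  + 235.0.0.0/8 (H1) depth=8
  + 16.0.0.0/5 (H1) depth=5
  ? 235.0.0.17  path d0:H2→d1:-→d2:-→d3:-→d4:-→d5:-→d6:-→d7:-→d8:H1  best=H1
  + 20.139.224.0/20 (H1) depth=20
  - 235.0.0.0/8 clear@8
  ? 20.139.224.32  path d0:H2→d1:-→d2:-→d3:-→d4:-→d5:H1→d6:-→d7:-→d8:-→d9:-→d10:-→d11:-→d12:-→d13:-→d14:-→d15:-→d16:-→d17:-→d18:-→d19:-→d20:H1  best=H1
  ? 20.139.224.13  path d0:H2→d1:-→d2:-→d3:-→d4:-→d5:H1→d6:-→d7:-→d8:-→d9:-→d10:-→d11:-→d12:-→d13:-→d14:-→d15:-→d16:-→d17:-→d18:-→d19:-→d20:H1  best=H1
  + 20.139.231.0/24 (H1) depth=24
  + 155.0.0.0/8 (H1) depth=8
  + 155.223.164.0/28 (H0) depth=28
  + 235.64.0.0/12 (H3) depth=12
  - 155.223.164.0/28 clear@28
  + 20.128.0.0/12 (H1) depth=12
  ? 20.128.0.3  path d0:H2→d1:-→d2:-→d3:-→d4:-→d5:H1→d6:-→d7:-→d8:-→d9:-→d10:-→d11:-→d12:H1  best=H1
  + 155.0.0.0/8 (H2) depth=8
  + 155.223.164.0/28 (H1) depth=28
  + 16.0.0.0/4 (H1) depth=4
  ? 20.139.231.0  path d0:H2→d1:-→d2:-→d3:-→d4:H1→d5:H1→d6:-→d7:-→d8:-→d9:-→d10:-→d11:-→d12:H1→d13:-→d14:-→d15:-→d16:-→d17:-→d18:-→d19:-→d20:H1→d21:-→d22:-→d23:-→d24:H1  best=H1
  - 0.0.0.0/0 clear@0
  + 20.0.0.0/8 (H0) depth=8
  - 20.139.231.0/24 clear@24
  + 155.223.164.15/32 (H1) depth=32
  ? 155.30.23.42  path d0:-→d1:-→d2:-→d3:-→d4:-→d5:-→d6:-→d7:-→d8:H2  best=H2
  + 235.64.137.144/28 (H0) depth=28
  + 235.64.136.0/22 (H3) depth=22
  + 155.223.160.0/20 (H2) depth=20
  ? 20.128.0.4  path d0:-→d1:-→d2:-→d3:-→d4:H1→d5:H1→d6:-→d7:-→d8:H0→d9:-→d10:-→d11:-→d12:H1  best=H1
  ? 155.6.1.204  path d0:-→d1:-→d2:-→d3:-→d4:-→d5:-→d6:-→d7:-→d8:H2  best=H2
  ? 20.135.131.214  path d0:-→d1:-→d2:-→d3:-→d4:H1→d5:H1→d6:-→d7:-→d8:H0→d9:-→d10:-→d11:-→d12:H1  best=H1
  + 155.223.128.0/18 (H1) depth=18
  - 20.0.0.0/8 clear@8
  + 20.139.224.0/20 (H3) depth=20
  ? 155.223.160.62  path d0:-→d1:-→d2:-→d3:-→d4:-→d5:-→d6:-→d7:-→d8:H2→d9:-→d10:-→d11:-→d12:-→d13:-→d14:-→d15:-→d16:-→d17:-→d18:H1→d19:-→d20:H2→d21:-  best=H2

== LOOKUPS ==
["H0","H1","H1","H1","H1","H1","H2","H1","H2","H1","H2"]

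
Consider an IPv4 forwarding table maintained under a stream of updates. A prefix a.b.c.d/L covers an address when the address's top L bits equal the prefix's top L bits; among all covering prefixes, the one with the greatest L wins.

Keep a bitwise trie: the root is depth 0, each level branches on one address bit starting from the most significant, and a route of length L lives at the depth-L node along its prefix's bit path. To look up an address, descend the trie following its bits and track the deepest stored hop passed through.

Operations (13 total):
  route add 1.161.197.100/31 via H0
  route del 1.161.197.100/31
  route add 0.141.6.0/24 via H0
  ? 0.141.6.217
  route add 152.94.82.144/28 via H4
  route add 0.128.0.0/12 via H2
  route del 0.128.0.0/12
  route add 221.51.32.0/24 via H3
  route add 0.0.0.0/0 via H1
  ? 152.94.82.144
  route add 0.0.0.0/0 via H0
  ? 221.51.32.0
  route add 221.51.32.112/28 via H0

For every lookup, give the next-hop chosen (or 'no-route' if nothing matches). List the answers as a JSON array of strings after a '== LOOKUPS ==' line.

Trace:
  + 1.161.197.100/31 (H0) depth=31
  - 1.161.197.100/31 clear@31
  + 0.141.6.0/24 (H0) depth=24
  lookup 0.141.6.217: bits 000000001000110100000110 walk d0:-→d1:-→d2:-→d3:-→d4:-→d5:-→d6:-→d7:-→d8:-→d9:-→d10:-→d11:-→d12:-→d13:-→d14:-→d15:-→d16:-→d17:-→d18:-→d19:-→d20:-→d21:-→d22:-→d23:-→d24:H0 -> H0
  + 152.94.82.144/28 (H4) depth=28
  + 0.128.0.0/12 (H2) depth=12
  - 0.128.0.0/12 clear@12
  + 221.51.32.0/24 (H3) depth=24
  + 0.0.0.0/0 (H1) depth=0
  lookup 152.94.82.144: bits 1001100001011110010100101001 walk d0:H1→d1:-→d2:-→d3:-→d4:-→d5:-→d6:-→d7:-→d8:-→d9:-→d10:-→d11:-→d12:-→d13:-→d14:-→d15:-→d16:-→d17:-→d18:-→d19:-→d20:-→d21:-→d22:-→d23:-→d24:-→d25:-→d26:-→d27:-→d28:H4 -> H4
  + 0.0.0.0/0 (H0) depth=0
  lookup 221.51.32.0: bits 110111010011001100100000 walk d0:H0→d1:-→d2:-→d3:-→d4:-→d5:-→d6:-→d7:-→d8:-→d9:-→d10:-→d11:-→d12:-→d13:-→d14:-→d15:-→d16:-→d17:-→d18:-→d19:-→d20:-→d21:-→d22:-→d23:-→d24:H3 -> H3
  + 221.51.32.112/28 (H0) depth=28

== LOOKUPS ==
["H0","H4","H3"]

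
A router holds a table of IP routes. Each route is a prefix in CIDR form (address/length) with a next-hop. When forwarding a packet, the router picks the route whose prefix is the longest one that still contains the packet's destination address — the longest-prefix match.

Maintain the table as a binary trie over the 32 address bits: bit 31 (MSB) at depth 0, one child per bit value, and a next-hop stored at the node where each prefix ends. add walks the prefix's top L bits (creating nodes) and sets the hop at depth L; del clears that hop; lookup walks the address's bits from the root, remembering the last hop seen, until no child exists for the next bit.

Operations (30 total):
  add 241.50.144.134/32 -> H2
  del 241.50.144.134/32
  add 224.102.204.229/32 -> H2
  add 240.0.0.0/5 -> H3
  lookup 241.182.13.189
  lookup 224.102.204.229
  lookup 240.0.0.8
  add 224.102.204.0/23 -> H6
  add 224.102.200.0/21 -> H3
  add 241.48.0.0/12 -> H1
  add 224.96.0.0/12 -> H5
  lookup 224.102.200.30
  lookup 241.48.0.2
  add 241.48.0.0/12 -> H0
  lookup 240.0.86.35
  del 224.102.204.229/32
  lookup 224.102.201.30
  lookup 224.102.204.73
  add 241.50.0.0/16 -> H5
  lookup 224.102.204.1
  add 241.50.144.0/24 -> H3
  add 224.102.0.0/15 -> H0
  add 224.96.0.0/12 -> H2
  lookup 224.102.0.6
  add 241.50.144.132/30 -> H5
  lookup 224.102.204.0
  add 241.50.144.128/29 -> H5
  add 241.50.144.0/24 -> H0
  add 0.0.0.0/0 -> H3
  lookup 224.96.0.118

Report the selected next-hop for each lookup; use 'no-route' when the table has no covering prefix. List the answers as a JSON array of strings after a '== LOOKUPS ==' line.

Process each operation:
  + 241.50.144.134/32 (H2) depth=32
  del 241.50.144.134/32 (clear depth 32)
  + 224.102.204.229/32 (H2) depth=32
  + 240.0.0.0/5 (H3) depth=5
  ? 241.182.13.189  path d0:-→d1:-→d2:-→d3:-→d4:-→d5:H3→d6:-→d7:-→d8:-  best=H3
  ? 224.102.204.229  path d0:-→d1:-→d2:-→d3:-→d4:-→d5:-→d6:-→d7:-→d8:-→d9:-→d10:-→d11:-→d12:-→d13:-→d14:-→d15:-→d16:-→d17:-→d18:-→d19:-→d20:-→d21:-→d22:-→d23:-→d24:-→d25:-→d26:-→d27:-→d28:-→d29:-→d30:-→d31:-→d32:H2  best=H2
  ? 240.0.0.8  path d0:-→d1:-→d2:-→d3:-→d4:-→d5:H3→d6:-→d7:-  best=H3
  + 224.102.204.0/23 (H6) depth=23
  + 224.102.200.0/21 (H3) depth=21
  + 241.48.0.0/12 (H1) depth=12
  + 224.96.0.0/12 (H5) depth=12
  ? 224.102.200.30  path d0:-→d1:-→d2:-→d3:-→d4:-→d5:-→d6:-→d7:-→d8:-→d9:-→d10:-→d11:-→d12:H5→d13:-→d14:-→d15:-→d16:-→d17:-→d18:-→d19:-→d20:-→d21:H3  best=H3
  ? 241.48.0.2  path d0:-→d1:-→d2:-→d3:-→d4:-→d5:H3→d6:-→d7:-→d8:-→d9:-→d10:-→d11:-→d12:H1→d13:-→d14:-  best=H1
  + 241.48.0.0/12 (H0) depth=12
  ? 240.0.86.35  path d0:-→d1:-→d2:-→d3:-→d4:-→d5:H3→d6:-→d7:-  best=H3
  del 224.102.204.229/32 (clear depth 32)
  ? 224.102.201.30  path d0:-→d1:-→d2:-→d3:-→d4:-→d5:-→d6:-→d7:-→d8:-→d9:-→d10:-→d11:-→d12:H5→d13:-→d14:-→d15:-→d16:-→d17:-→d18:-→d19:-→d20:-→d21:H3  best=H3
  ? 224.102.204.73  path d0:-→d1:-→d2:-→d3:-→d4:-→d5:-→d6:-→d7:-→d8:-→d9:-→d10:-→d11:-→d12:H5→d13:-→d14:-→d15:-→d16:-→d17:-→d18:-→d19:-→d20:-→d21:H3→d22:-→d23:H6→d24:-  best=H6
  + 241.50.0.0/16 (H5) depth=16
  ? 224.102.204.1  path d0:-→d1:-→d2:-→d3:-→d4:-→d5:-→d6:-→d7:-→d8:-→d9:-→d10:-→d11:-→d12:H5→d13:-→d14:-→d15:-→d16:-→d17:-→d18:-→d19:-→d20:-→d21:H3→d22:-→d23:H6→d24:-  best=H6
  + 241.50.144.0/24 (H3) depth=24
  + 224.102.0.0/15 (H0) depth=15
  + 224.96.0.0/12 (H2) depth=12
  ? 224.102.0.6  path d0:-→d1:-→d2:-→d3:-→d4:-→d5:-→d6:-→d7:-→d8:-→d9:-→d10:-→d11:-→d12:H2→d13:-→d14:-→d15:H0→d16:-  best=H0
  + 241.50.144.132/30 (H5) depth=30
  ? 224.102.204.0  path d0:-→d1:-→d2:-→d3:-→d4:-→d5:-→d6:-→d7:-→d8:-→d9:-→d10:-→d11:-→d12:H2→d13:-→d14:-→d15:H0→d16:-→d17:-→d18:-→d19:-→d20:-→d21:H3→d22:-→d23:H6→d24:-  best=H6
  + 241.50.144.128/29 (H5) depth=29
  + 241.50.144.0/24 (H0) depth=24
  + 0.0.0.0/0 (H3) depth=0
  ? 224.96.0.118  path d0:H3→d1:-→d2:-→d3:-→d4:-→d5:-→d6:-→d7:-→d8:-→d9:-→d10:-→d11:-→d12:H2→d13:-  best=H2

== LOOKUPS ==
["H3","H2","H3","H3","H1","H3","H3","H6","H6","H0","H6","H2"]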